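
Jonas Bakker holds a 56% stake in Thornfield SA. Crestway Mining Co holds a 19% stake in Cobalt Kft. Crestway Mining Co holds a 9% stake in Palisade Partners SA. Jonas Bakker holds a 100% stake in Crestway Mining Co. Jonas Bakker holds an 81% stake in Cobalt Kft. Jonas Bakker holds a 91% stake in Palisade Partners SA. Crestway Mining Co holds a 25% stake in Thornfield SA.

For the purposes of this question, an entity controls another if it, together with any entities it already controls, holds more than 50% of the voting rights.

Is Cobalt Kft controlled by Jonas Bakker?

Jonas holds 100% of Crestway, so Jonas controls Crestway.
Crestway and Jonas together hold 19% + 81% = 100% of Cobalt, so Jonas controls Cobalt.

Yes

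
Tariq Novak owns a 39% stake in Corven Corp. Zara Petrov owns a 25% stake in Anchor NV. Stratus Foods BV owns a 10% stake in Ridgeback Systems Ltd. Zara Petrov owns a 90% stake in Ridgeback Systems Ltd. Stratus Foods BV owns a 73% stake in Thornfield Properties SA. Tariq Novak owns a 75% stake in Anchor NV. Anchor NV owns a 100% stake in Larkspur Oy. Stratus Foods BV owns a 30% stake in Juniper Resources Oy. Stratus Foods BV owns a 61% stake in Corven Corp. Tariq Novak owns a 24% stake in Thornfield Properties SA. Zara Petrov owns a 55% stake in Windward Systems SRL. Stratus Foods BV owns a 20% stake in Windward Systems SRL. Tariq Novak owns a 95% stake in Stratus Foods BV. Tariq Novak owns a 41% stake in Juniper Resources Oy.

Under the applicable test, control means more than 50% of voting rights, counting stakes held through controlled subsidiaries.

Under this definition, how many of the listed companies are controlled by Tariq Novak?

6

Tariq holds 95% of Stratus, so Tariq controls Stratus.
Tariq holds 75% of Anchor, so Tariq controls Anchor.
Tariq and Stratus together hold 41% + 30% = 71% of Juniper, so Tariq controls Juniper.
Stratus and Tariq together hold 61% + 39% = 100% of Corven, so Tariq controls Corven.
Anchor holds 100% of Larkspur, so Tariq controls Larkspur.
Tariq and Stratus together hold 24% + 73% = 97% of Thornfield, so Tariq controls Thornfield.
No other company's threshold is met.
Tariq controls 6 companies.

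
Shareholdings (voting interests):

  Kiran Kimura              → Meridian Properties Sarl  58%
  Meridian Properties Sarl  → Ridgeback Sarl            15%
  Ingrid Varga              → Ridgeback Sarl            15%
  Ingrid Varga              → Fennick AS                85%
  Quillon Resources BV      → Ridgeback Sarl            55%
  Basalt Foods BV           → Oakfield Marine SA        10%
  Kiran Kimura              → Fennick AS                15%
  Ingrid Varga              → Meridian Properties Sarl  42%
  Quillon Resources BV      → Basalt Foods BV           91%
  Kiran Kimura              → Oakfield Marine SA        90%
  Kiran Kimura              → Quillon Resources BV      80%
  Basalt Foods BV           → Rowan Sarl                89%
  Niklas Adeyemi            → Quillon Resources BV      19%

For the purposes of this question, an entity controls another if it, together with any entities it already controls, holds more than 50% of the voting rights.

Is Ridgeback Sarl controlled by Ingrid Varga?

No

Ingrid holds 85% of Fennick, so Ingrid controls Fennick.
In Ridgeback, Ingrid's side holds only 15%, not > 50%.
So Ingrid does not control Ridgeback.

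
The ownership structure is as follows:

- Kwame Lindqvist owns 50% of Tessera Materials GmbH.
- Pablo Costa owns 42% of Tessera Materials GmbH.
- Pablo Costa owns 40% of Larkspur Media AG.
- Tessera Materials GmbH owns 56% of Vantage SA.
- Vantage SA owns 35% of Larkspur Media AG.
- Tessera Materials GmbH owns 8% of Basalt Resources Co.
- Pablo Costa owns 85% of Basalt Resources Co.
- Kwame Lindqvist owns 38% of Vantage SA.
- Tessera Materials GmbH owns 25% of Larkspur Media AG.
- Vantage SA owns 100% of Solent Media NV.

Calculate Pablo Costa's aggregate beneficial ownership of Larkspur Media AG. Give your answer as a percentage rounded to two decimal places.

Pablo reaches Larkspur along 3 paths.
Via Tessera: 42% × 25% = 10.5%.
Via Tessera → Vantage: 42% × 56% × 35% = 8.232%.
Direct stake: 40% = 40%.
Total: 10.5% + 8.232% + 40% = 58.732%.
Rounded: 58.73%.

58.73%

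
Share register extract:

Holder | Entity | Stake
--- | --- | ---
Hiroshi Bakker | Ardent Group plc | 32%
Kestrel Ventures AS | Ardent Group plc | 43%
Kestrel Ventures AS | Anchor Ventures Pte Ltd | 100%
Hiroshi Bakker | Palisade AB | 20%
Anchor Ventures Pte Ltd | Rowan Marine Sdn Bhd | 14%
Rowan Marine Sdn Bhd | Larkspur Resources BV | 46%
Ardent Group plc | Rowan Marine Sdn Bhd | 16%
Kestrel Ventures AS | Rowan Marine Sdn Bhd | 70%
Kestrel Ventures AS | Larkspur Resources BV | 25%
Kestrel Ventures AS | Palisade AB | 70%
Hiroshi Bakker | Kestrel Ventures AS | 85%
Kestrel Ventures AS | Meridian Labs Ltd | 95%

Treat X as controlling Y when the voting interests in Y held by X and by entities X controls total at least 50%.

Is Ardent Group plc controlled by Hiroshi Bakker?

Hiroshi holds 85% of Kestrel, so Hiroshi controls Kestrel.
Kestrel and Hiroshi together hold 43% + 32% = 75% of Ardent, so Hiroshi controls Ardent.

Yes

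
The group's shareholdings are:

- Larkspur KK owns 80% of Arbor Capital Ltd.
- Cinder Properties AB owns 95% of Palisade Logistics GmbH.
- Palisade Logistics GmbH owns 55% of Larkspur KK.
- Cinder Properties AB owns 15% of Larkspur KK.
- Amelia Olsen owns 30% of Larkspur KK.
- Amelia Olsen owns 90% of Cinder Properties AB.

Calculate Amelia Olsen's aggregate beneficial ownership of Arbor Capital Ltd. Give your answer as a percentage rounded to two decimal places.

Amelia reaches Arbor along 3 paths.
Via Cinder → Palisade → Larkspur: 90% × 95% × 55% × 80% = 37.62%.
Via Larkspur: 30% × 80% = 24%.
Via Cinder → Larkspur: 90% × 15% × 80% = 10.8%.
Total: 37.62% + 24% + 10.8% = 72.42%.

72.42%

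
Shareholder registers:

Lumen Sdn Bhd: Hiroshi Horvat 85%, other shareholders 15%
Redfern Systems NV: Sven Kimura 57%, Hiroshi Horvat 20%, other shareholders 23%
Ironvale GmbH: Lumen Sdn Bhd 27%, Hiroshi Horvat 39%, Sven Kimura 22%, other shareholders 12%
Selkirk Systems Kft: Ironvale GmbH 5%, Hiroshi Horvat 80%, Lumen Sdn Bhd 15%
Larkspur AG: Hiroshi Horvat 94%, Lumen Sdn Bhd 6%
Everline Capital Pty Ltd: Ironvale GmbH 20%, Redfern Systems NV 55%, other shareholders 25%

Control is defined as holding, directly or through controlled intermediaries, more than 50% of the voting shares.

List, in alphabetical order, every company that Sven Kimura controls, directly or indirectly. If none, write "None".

Everline Capital Pty Ltd, Redfern Systems NV

Sven holds 57% of Redfern, so Sven controls Redfern.
Redfern holds 55% of Everline, so Sven controls Everline.
No other company's threshold is met.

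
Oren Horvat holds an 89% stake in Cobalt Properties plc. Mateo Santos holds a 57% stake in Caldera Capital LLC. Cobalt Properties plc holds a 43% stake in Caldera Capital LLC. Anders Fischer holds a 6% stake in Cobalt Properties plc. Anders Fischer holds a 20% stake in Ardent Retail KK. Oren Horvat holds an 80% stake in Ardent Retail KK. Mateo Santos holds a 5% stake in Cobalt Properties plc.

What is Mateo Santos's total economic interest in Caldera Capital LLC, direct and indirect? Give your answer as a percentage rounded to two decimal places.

59.15%

Mateo reaches Caldera along 2 paths.
Via Cobalt: 5% × 43% = 2.15%.
Direct stake: 57% = 57%.
Total: 2.15% + 57% = 59.15%.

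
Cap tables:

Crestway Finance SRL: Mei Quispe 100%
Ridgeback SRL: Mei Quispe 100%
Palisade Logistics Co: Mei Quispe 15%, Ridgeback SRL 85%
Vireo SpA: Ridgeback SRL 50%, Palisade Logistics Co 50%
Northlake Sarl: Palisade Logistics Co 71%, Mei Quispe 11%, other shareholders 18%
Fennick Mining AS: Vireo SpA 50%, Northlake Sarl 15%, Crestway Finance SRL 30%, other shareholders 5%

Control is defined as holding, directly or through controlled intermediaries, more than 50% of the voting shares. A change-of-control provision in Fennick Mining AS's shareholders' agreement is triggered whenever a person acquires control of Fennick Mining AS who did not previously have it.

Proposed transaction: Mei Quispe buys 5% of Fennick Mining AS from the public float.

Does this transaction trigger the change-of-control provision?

The purchase changes only Mei's holdings, so Mei is the only person who could newly come to control Fennick.
Mei holds 100% of Ridgeback, so Mei controls Ridgeback.
Mei and Ridgeback together hold 15% + 85% = 100% of Palisade, so Mei controls Palisade.
Palisade and Mei together hold 71% + 11% = 82% of Northlake, so Mei controls Northlake.
Mei holds 100% of Crestway, so Mei controls Crestway.
Ridgeback and Palisade together hold 50% + 50% = 100% of Vireo, so Mei controls Vireo.
Vireo and Northlake and Crestway together hold 50% + 15% + 30% = 95% of Fennick, so Mei controls Fennick.
So Mei already controls Fennick before the transaction.
After the purchase, Mei holds 5% of Fennick directly.
Mei controlled Fennick already, so this is not a new person acquiring control; every other person's position is unchanged or reduced.
No new person acquires control, so the clause is not triggered.

No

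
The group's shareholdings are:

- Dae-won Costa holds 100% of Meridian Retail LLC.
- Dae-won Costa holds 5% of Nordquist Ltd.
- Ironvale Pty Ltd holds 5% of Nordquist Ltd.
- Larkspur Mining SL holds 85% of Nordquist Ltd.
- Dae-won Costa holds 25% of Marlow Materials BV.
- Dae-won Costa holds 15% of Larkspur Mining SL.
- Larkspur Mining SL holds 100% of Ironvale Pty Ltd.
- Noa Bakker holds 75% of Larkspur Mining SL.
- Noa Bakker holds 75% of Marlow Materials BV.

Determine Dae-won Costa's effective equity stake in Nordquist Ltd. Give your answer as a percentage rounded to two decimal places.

Dae-won reaches Nordquist along 3 paths.
Direct stake: 5% = 5%.
Via Larkspur: 15% × 85% = 12.75%.
Via Larkspur → Ironvale: 15% × 100% × 5% = 0.75%.
Total: 5% + 12.75% + 0.75% = 18.5%.
Rounded: 18.50%.

18.50%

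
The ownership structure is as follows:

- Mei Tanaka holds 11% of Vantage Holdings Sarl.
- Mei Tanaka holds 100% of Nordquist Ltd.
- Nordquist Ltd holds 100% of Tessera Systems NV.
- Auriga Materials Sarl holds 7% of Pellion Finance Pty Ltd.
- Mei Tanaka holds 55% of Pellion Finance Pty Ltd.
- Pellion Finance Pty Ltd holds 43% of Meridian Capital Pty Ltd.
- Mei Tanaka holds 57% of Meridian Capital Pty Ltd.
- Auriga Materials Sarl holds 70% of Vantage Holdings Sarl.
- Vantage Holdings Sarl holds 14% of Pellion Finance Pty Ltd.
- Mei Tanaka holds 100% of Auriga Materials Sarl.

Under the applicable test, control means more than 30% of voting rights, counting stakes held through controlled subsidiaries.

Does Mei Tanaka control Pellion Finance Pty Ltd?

Mei holds 100% of Auriga, so Mei controls Auriga.
Mei and Auriga together hold 11% + 70% = 81% of Vantage, so Mei controls Vantage.
Mei and Vantage and Auriga together hold 55% + 14% + 7% = 76% of Pellion, so Mei controls Pellion.

Yes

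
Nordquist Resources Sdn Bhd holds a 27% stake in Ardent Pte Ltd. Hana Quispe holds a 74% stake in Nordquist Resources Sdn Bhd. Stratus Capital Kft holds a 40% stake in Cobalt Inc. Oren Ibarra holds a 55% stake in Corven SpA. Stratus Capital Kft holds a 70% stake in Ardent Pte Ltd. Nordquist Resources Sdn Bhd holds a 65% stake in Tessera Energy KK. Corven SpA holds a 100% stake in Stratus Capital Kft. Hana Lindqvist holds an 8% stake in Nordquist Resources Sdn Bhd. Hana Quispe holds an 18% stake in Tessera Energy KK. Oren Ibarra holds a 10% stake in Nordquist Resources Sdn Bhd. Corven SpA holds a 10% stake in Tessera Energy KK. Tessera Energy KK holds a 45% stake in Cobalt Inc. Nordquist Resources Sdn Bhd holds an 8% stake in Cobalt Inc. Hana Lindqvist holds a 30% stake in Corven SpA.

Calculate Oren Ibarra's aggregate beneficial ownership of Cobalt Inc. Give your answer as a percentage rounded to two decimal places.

28.20%

Oren reaches Cobalt along 4 paths.
Via Corven → Stratus: 55% × 100% × 40% = 22%.
Via Corven → Tessera: 55% × 10% × 45% = 2.475%.
Via Nordquist → Tessera: 10% × 65% × 45% = 2.925%.
Via Nordquist: 10% × 8% = 0.8%.
Total: 22% + 2.475% + 2.925% + 0.8% = 28.2%.
Rounded: 28.20%.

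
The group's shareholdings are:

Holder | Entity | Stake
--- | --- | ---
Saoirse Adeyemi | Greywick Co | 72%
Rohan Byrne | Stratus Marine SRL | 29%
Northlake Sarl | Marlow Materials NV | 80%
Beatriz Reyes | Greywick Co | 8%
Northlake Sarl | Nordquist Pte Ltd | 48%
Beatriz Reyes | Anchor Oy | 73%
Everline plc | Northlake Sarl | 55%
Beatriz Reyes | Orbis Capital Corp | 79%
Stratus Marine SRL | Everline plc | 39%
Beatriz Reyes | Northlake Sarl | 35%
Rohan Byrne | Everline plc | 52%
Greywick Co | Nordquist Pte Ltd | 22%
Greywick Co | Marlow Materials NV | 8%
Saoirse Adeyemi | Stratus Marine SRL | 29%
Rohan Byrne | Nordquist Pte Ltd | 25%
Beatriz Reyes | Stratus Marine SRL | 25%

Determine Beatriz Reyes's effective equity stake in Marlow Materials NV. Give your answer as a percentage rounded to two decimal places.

Beatriz reaches Marlow along 3 paths.
Via Stratus → Everline → Northlake: 25% × 39% × 55% × 80% = 4.29%.
Via Northlake: 35% × 80% = 28%.
Via Greywick: 8% × 8% = 0.64%.
Total: 4.29% + 28% + 0.64% = 32.93%.

32.93%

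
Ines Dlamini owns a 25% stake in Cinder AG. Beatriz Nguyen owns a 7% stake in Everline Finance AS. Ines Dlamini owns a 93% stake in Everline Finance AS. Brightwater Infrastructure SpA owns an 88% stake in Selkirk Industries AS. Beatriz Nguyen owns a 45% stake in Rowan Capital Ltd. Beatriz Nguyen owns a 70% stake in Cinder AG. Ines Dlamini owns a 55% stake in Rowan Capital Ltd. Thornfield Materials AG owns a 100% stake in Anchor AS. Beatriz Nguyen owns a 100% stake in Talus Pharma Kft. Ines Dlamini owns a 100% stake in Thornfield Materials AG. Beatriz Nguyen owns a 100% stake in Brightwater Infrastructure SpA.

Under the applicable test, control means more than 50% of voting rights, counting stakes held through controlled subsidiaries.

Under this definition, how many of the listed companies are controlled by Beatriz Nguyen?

Beatriz holds 100% of Brightwater, so Beatriz controls Brightwater.
Brightwater holds 88% of Selkirk, so Beatriz controls Selkirk.
Beatriz holds 70% of Cinder, so Beatriz controls Cinder.
Beatriz holds 100% of Talus, so Beatriz controls Talus.
No other company's threshold is met.
Beatriz controls 4 companies.

4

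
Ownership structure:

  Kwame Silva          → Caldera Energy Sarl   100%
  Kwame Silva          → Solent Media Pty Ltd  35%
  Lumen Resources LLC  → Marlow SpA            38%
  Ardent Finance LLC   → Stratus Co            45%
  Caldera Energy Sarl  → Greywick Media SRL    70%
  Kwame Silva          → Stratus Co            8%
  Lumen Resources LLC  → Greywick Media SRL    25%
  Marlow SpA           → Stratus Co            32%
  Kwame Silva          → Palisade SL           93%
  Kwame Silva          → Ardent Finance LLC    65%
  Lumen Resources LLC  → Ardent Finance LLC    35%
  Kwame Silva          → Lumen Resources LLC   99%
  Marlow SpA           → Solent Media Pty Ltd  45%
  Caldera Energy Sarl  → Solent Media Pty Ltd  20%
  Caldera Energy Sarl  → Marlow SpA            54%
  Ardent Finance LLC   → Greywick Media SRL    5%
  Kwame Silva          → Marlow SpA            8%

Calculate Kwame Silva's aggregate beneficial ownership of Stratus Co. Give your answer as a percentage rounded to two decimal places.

84.72%

Kwame reaches Stratus along 6 paths.
Via Lumen → Ardent: 99% × 35% × 45% = 15.5925%.
Via Ardent: 65% × 45% = 29.25%.
Via Marlow: 8% × 32% = 2.56%.
Via Caldera → Marlow: 100% × 54% × 32% = 17.28%.
Via Lumen → Marlow: 99% × 38% × 32% = 12.0384%.
Direct stake: 8% = 8%.
Total: 15.5925% + 29.25% + 2.56% + 17.28% + 12.0384% + 8% = 84.7209%.
Rounded: 84.72%.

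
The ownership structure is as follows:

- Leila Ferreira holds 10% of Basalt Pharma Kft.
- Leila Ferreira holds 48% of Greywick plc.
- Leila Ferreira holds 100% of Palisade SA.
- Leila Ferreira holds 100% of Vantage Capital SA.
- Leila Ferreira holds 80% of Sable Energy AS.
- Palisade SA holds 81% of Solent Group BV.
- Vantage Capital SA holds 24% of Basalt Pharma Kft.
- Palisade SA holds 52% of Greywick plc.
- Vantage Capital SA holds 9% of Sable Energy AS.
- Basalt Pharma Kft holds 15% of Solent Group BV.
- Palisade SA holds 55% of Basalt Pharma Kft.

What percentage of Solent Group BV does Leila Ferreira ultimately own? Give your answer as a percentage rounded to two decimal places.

94.35%

Leila reaches Solent along 4 paths.
Via Basalt: 10% × 15% = 1.5%.
Via Palisade → Basalt: 100% × 55% × 15% = 8.25%.
Via Vantage → Basalt: 100% × 24% × 15% = 3.6%.
Via Palisade: 100% × 81% = 81%.
Total: 1.5% + 8.25% + 3.6% + 81% = 94.35%.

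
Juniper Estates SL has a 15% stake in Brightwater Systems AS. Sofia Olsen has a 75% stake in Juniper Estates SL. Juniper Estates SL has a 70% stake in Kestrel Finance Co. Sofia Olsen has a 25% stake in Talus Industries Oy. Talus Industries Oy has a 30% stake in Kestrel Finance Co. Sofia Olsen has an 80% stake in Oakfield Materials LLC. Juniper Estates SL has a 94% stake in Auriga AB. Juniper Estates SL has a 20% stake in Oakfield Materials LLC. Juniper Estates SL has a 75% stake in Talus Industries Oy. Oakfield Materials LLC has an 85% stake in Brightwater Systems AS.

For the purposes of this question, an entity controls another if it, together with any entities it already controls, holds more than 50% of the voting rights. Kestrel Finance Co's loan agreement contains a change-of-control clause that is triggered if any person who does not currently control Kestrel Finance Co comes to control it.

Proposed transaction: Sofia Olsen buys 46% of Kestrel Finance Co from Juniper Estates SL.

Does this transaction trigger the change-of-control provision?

No

The purchase adds only to Sofia's holdings (Juniper's stake shrinks), so Sofia is the only person who could newly come to control Kestrel.
Sofia holds 75% of Juniper, so Sofia controls Juniper.
Juniper and Sofia together hold 75% + 25% = 100% of Talus, so Sofia controls Talus.
Talus and Juniper together hold 30% + 70% = 100% of Kestrel, so Sofia controls Kestrel.
So Sofia already controls Kestrel before the transaction.
After the purchase, Sofia holds 46% of Kestrel directly, and Juniper's stake falls to 24%.
Sofia controlled Kestrel already, so this is not a new person acquiring control; every other person's position is unchanged or reduced.
No new person acquires control, so the clause is not triggered.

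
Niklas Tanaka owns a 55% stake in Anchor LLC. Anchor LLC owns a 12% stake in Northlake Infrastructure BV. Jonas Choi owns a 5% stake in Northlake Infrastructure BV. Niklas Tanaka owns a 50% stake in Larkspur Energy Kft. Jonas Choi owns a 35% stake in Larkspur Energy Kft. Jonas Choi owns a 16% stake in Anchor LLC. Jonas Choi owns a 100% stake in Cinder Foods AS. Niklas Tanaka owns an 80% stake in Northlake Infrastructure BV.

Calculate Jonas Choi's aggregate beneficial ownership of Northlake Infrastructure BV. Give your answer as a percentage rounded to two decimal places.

Jonas reaches Northlake along 2 paths.
Direct stake: 5% = 5%.
Via Anchor: 16% × 12% = 1.92%.
Total: 5% + 1.92% = 6.92%.

6.92%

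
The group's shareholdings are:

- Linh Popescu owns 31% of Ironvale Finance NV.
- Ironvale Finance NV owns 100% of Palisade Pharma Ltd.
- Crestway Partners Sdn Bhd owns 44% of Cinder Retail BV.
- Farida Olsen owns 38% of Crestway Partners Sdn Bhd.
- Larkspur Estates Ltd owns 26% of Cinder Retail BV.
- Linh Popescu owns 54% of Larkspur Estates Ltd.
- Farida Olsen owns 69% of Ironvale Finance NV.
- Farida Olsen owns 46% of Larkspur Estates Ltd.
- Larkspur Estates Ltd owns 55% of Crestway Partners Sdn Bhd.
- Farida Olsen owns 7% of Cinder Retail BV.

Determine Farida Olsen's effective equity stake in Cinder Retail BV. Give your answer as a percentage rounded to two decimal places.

46.81%

Farida reaches Cinder along 4 paths.
Via Larkspur → Crestway: 46% × 55% × 44% = 11.132%.
Via Crestway: 38% × 44% = 16.72%.
Via Larkspur: 46% × 26% = 11.96%.
Direct stake: 7% = 7%.
Total: 11.132% + 16.72% + 11.96% + 7% = 46.812%.
Rounded: 46.81%.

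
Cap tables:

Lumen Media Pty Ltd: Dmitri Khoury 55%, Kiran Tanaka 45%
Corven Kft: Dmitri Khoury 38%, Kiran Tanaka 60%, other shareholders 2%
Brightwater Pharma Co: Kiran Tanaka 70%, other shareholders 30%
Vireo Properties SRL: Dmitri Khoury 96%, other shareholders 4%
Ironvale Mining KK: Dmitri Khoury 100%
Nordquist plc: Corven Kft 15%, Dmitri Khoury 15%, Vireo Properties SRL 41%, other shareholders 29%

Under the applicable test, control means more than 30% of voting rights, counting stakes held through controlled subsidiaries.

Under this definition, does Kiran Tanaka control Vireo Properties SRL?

No

Kiran holds 45% of Lumen, so Kiran controls Lumen.
Kiran holds 60% of Corven, so Kiran controls Corven.
Kiran holds 70% of Brightwater, so Kiran controls Brightwater.
Neither Kiran nor any entity Kiran controls holds any voting interest in Vireo.
So Kiran does not control Vireo.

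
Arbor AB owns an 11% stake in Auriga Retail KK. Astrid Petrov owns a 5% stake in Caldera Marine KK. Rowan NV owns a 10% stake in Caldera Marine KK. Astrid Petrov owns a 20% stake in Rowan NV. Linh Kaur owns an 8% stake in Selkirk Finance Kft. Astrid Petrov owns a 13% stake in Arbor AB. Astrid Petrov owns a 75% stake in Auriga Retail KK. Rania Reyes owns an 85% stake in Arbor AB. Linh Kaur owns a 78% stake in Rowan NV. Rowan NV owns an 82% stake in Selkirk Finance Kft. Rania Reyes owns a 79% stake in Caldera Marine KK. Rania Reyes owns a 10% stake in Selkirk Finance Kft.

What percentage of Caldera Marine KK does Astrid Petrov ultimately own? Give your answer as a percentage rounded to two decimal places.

Astrid reaches Caldera along 2 paths.
Direct stake: 5% = 5%.
Via Rowan: 20% × 10% = 2%.
Total: 5% + 2% = 7%.
Rounded: 7.00%.

7.00%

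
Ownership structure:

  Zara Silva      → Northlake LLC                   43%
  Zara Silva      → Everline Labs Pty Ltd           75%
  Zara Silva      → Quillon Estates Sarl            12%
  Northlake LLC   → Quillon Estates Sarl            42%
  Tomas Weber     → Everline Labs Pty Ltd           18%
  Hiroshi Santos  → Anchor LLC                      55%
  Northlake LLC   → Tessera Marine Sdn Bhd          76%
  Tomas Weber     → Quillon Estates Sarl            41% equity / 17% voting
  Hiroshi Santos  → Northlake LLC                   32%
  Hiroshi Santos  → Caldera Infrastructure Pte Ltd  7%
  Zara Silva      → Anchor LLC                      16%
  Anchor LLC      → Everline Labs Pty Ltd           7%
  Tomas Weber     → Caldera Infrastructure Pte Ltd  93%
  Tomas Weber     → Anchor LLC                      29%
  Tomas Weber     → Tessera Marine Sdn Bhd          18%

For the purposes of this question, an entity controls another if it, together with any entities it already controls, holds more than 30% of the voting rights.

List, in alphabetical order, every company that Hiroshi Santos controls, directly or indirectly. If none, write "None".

Hiroshi holds 32% of Northlake, so Hiroshi controls Northlake.
Hiroshi holds 55% of Anchor, so Hiroshi controls Anchor.
Northlake holds 76% of Tessera, so Hiroshi controls Tessera.
Northlake holds 42% of Quillon, so Hiroshi controls Quillon.
No other company's threshold is met.

Anchor LLC, Northlake LLC, Quillon Estates Sarl, Tessera Marine Sdn Bhd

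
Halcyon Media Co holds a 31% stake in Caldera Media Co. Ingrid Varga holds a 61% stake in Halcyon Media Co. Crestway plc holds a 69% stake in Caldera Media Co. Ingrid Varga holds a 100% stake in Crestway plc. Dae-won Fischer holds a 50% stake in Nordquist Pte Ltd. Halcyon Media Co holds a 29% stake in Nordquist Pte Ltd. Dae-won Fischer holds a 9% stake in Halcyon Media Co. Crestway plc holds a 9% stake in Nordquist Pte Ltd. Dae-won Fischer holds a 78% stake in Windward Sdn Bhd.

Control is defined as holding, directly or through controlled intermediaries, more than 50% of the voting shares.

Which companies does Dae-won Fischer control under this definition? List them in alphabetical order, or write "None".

Windward Sdn Bhd

Dae-won holds 78% of Windward, so Dae-won controls Windward.
No other company's threshold is met.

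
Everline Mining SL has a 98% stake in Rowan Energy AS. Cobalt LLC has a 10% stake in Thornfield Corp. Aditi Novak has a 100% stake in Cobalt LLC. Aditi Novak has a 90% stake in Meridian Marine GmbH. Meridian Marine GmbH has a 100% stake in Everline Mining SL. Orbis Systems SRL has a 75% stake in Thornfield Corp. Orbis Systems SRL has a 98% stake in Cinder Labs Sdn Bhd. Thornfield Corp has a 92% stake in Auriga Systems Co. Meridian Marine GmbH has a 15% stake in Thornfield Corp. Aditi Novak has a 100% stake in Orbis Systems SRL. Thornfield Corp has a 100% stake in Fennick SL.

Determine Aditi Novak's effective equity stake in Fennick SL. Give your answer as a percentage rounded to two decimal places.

98.50%

Aditi reaches Fennick along 3 paths.
Via Cobalt → Thornfield: 100% × 10% × 100% = 10%.
Via Orbis → Thornfield: 100% × 75% × 100% = 75%.
Via Meridian → Thornfield: 90% × 15% × 100% = 13.5%.
Total: 10% + 75% + 13.5% = 98.5%.
Rounded: 98.50%.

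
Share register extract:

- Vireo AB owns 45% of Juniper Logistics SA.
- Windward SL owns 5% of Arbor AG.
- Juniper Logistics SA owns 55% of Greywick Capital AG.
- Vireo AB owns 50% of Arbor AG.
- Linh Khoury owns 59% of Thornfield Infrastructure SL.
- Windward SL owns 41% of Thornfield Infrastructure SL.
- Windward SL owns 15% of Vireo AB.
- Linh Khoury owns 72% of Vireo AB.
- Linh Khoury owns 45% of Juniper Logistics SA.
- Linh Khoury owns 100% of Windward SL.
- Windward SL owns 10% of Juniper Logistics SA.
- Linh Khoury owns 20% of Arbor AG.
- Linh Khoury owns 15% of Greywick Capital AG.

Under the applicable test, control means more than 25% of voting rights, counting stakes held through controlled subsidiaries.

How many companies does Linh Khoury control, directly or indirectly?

6

Linh holds 100% of Windward, so Linh controls Windward.
Windward and Linh together hold 41% + 59% = 100% of Thornfield, so Linh controls Thornfield.
Windward and Linh together hold 15% + 72% = 87% of Vireo, so Linh controls Vireo.
Windward and Linh and Vireo together hold 10% + 45% + 45% = 100% of Juniper, so Linh controls Juniper.
Vireo and Linh and Windward together hold 50% + 20% + 5% = 75% of Arbor, so Linh controls Arbor.
Juniper and Linh together hold 55% + 15% = 70% of Greywick, so Linh controls Greywick.
Linh controls 6 companies.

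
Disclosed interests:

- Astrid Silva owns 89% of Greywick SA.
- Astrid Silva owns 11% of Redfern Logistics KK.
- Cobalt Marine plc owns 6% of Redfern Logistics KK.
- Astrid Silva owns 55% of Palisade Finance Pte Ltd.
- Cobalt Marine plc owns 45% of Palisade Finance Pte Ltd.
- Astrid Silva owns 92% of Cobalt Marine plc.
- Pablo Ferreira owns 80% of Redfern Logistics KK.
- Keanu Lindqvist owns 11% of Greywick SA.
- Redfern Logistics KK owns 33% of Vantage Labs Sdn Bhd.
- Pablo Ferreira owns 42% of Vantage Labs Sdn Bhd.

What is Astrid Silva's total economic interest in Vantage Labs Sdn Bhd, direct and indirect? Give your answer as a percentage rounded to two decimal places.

5.45%

Astrid reaches Vantage along 2 paths.
Via Redfern: 11% × 33% = 3.63%.
Via Cobalt → Redfern: 92% × 6% × 33% = 1.8216%.
Total: 3.63% + 1.8216% = 5.4516%.
Rounded: 5.45%.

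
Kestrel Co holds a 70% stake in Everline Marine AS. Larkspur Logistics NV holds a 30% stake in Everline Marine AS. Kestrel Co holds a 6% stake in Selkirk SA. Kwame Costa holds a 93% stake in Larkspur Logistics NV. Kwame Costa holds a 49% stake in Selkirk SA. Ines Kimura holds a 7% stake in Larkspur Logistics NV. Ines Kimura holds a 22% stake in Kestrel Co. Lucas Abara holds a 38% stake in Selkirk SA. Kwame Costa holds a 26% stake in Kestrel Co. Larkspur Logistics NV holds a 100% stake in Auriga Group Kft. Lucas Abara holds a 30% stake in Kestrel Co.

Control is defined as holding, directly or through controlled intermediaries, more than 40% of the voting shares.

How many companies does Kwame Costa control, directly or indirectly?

3

Kwame holds 93% of Larkspur, so Kwame controls Larkspur.
Larkspur holds 100% of Auriga, so Kwame controls Auriga.
Kwame holds 49% of Selkirk, so Kwame controls Selkirk.
No other company's threshold is met.
Kwame controls 3 companies.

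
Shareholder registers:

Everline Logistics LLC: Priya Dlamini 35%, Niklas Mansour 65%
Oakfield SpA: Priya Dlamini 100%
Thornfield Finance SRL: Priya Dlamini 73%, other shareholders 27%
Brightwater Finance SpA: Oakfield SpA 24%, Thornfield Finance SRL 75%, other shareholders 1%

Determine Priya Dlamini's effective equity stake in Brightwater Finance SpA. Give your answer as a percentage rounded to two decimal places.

78.75%

Priya reaches Brightwater along 2 paths.
Via Oakfield: 100% × 24% = 24%.
Via Thornfield: 73% × 75% = 54.75%.
Total: 24% + 54.75% = 78.75%.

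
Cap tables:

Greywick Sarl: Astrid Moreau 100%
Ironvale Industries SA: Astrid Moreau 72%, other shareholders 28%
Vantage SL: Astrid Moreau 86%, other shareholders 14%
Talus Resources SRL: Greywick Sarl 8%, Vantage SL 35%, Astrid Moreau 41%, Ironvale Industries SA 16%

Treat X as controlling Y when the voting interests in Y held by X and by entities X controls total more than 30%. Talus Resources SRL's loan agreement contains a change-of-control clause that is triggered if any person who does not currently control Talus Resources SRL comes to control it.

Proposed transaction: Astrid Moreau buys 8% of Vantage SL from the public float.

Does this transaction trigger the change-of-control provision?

No

The purchase changes only Astrid's holdings, so Astrid is the only person who could newly come to control Talus.
Astrid holds 86% of Vantage, so Astrid controls Vantage.
Astrid holds 72% of Ironvale, so Astrid controls Ironvale.
Astrid holds 100% of Greywick, so Astrid controls Greywick.
Greywick and Vantage and Astrid and Ironvale together hold 8% + 35% + 41% + 16% = 100% of Talus, so Astrid controls Talus.
So Astrid already controls Talus before the transaction.
After the purchase, Astrid's direct stake in Vantage rises to 86% + 8% = 94%.
Astrid controlled Talus already, so this is not a new person acquiring control; every other person's position is unchanged or reduced.
No new person acquires control, so the clause is not triggered.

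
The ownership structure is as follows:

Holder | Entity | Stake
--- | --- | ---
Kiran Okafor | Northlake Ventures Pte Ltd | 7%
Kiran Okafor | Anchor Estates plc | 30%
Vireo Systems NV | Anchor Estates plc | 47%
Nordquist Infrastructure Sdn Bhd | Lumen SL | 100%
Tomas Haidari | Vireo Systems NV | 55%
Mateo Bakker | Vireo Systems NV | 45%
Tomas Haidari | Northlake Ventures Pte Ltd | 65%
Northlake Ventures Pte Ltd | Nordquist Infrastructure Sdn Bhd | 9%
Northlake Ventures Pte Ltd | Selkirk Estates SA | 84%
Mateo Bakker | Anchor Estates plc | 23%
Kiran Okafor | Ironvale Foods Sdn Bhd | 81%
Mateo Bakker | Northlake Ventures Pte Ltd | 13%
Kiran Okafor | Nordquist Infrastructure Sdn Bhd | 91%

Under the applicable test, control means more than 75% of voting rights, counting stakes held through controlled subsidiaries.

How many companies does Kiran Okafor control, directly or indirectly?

3

Kiran holds 91% of Nordquist, so Kiran controls Nordquist.
Nordquist holds 100% of Lumen, so Kiran controls Lumen.
Kiran holds 81% of Ironvale, so Kiran controls Ironvale.
No other company's threshold is met.
Kiran controls 3 companies.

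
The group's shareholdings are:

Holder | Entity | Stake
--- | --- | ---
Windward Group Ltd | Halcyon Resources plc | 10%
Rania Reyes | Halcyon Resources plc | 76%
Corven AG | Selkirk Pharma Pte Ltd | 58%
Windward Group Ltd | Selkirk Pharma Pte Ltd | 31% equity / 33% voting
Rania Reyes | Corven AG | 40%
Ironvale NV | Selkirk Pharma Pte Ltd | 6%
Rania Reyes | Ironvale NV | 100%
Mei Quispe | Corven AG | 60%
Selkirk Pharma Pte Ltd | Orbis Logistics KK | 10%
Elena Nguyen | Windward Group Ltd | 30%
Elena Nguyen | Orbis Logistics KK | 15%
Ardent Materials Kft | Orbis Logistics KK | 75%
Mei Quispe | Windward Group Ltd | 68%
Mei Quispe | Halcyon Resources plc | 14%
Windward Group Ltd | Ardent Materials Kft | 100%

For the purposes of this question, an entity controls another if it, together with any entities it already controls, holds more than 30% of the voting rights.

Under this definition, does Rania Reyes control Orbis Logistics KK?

Rania holds 100% of Ironvale, so Rania controls Ironvale.
Rania holds 40% of Corven, so Rania controls Corven.
Rania holds 76% of Halcyon, so Rania controls Halcyon.
Corven and Ironvale together hold 58% + 6% = 64% of Selkirk, so Rania controls Selkirk.
In Orbis, Rania's side holds only 10%, not > 30%.
So Rania does not control Orbis.

No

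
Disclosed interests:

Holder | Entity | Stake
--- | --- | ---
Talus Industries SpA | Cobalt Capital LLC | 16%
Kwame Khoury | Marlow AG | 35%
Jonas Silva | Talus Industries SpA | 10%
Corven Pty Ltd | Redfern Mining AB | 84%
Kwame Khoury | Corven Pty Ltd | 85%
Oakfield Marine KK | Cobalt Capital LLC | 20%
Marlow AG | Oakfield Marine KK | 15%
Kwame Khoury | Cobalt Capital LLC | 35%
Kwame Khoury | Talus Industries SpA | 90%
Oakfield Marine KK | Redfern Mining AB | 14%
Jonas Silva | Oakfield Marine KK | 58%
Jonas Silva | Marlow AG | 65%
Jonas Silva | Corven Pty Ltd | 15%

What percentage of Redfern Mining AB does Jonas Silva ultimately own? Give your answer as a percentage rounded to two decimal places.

22.09%

Jonas reaches Redfern along 3 paths.
Via Corven: 15% × 84% = 12.6%.
Via Oakfield: 58% × 14% = 8.12%.
Via Marlow → Oakfield: 65% × 15% × 14% = 1.365%.
Total: 12.6% + 8.12% + 1.365% = 22.085%.
Rounded: 22.09%.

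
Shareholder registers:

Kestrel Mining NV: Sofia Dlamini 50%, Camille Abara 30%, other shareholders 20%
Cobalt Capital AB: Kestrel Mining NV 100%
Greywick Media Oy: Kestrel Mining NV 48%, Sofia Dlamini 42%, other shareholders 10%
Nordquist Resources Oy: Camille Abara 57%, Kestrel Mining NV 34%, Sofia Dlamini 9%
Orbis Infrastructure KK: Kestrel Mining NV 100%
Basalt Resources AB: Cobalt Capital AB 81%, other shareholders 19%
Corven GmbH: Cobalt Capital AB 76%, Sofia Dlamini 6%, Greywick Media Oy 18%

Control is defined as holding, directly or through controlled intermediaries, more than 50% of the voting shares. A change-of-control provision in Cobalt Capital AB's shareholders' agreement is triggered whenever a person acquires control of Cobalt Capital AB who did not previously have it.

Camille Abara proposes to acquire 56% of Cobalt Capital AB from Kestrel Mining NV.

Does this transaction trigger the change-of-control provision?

Yes

The purchase adds only to Camille's holdings (Kestrel's stake shrinks), so Camille is the only person who could newly come to control Cobalt.
Camille holds 57% of Nordquist, so Camille controls Nordquist.
Neither Camille nor any entity Camille controls holds any voting interest in Cobalt.
So before the transaction, Camille does not control Cobalt.
After the purchase, Camille holds 56% of Cobalt directly, and Kestrel's stake falls to 44%.
Camille holds 56% of Cobalt, so Camille controls Cobalt.
Camille did not control Cobalt before and does after, so the clause is triggered.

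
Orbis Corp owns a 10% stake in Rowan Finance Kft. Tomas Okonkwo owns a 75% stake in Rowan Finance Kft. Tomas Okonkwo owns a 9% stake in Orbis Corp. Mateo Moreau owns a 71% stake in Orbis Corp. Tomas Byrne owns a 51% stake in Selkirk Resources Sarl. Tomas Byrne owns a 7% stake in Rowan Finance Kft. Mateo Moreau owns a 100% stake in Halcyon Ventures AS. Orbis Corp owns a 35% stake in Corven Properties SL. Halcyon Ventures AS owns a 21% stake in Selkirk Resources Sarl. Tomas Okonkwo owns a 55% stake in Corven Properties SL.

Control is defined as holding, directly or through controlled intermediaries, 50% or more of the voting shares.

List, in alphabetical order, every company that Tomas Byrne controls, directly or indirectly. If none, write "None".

Tomas Byrne holds 51% of Selkirk, so Tomas Byrne controls Selkirk.
No other company's threshold is met.

Selkirk Resources Sarl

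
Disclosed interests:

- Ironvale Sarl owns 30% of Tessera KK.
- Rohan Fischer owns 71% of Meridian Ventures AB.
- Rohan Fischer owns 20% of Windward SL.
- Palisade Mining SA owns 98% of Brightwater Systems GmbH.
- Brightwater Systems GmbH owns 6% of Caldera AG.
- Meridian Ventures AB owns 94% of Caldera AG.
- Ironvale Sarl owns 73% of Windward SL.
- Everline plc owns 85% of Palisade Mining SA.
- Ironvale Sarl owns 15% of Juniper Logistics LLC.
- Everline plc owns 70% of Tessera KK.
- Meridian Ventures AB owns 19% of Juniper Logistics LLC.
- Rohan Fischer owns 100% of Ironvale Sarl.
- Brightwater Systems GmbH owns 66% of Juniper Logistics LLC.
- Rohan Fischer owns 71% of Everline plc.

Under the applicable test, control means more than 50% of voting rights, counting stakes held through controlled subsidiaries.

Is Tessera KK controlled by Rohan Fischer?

Yes

Rohan holds 100% of Ironvale, so Rohan controls Ironvale.
Rohan holds 71% of Everline, so Rohan controls Everline.
Ironvale and Everline together hold 30% + 70% = 100% of Tessera, so Rohan controls Tessera.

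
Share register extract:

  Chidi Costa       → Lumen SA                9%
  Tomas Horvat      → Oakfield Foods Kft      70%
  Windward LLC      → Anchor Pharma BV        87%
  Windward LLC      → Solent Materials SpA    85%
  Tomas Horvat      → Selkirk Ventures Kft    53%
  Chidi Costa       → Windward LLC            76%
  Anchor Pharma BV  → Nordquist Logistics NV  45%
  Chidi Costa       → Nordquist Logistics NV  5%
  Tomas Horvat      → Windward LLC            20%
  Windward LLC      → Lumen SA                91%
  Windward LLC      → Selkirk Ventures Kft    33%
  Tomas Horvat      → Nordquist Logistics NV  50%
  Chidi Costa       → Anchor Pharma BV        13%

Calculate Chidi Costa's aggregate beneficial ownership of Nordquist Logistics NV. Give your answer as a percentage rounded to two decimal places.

40.60%

Chidi reaches Nordquist along 3 paths.
Direct stake: 5% = 5%.
Via Anchor: 13% × 45% = 5.85%.
Via Windward → Anchor: 76% × 87% × 45% = 29.754%.
Total: 5% + 5.85% + 29.754% = 40.604%.
Rounded: 40.60%.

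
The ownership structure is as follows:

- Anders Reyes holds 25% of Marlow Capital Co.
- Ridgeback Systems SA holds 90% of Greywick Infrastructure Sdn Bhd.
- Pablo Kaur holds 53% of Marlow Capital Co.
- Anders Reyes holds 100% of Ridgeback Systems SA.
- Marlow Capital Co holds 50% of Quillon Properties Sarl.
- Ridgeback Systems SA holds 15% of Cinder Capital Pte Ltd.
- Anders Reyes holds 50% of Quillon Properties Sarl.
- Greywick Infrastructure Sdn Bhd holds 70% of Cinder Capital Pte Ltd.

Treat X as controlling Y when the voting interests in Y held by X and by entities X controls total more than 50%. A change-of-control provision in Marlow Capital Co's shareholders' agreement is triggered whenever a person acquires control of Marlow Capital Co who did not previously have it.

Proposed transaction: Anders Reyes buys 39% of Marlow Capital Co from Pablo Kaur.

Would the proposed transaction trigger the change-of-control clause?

The purchase adds only to Anders's holdings (Pablo's stake shrinks), so Anders is the only person who could newly come to control Marlow.
Anders holds 100% of Ridgeback, so Anders controls Ridgeback.
Ridgeback holds 90% of Greywick, so Anders controls Greywick.
Ridgeback and Greywick together hold 15% + 70% = 85% of Cinder, so Anders controls Cinder.
In Marlow, Anders's side holds only 25%, not > 50%.
So before the transaction, Anders does not control Marlow.
After the purchase, Anders's direct stake in Marlow rises to 25% + 39% = 64%, and Pablo's stake falls to 14%.
Anders holds 64% of Marlow, so Anders controls Marlow.
Anders did not control Marlow before and does after, so the clause is triggered.

Yes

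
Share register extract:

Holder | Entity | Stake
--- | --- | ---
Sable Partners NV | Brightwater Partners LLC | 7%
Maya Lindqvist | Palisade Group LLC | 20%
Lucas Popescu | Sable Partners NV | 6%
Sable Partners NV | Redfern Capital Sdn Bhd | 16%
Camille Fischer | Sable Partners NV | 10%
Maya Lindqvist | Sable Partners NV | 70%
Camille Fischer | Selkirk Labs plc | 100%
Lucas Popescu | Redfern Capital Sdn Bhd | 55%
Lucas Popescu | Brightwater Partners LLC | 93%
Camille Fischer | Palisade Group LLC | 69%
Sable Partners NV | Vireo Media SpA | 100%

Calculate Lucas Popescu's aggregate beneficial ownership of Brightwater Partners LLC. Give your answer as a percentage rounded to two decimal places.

93.42%

Lucas reaches Brightwater along 2 paths.
Via Sable: 6% × 7% = 0.42%.
Direct stake: 93% = 93%.
Total: 0.42% + 93% = 93.42%.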